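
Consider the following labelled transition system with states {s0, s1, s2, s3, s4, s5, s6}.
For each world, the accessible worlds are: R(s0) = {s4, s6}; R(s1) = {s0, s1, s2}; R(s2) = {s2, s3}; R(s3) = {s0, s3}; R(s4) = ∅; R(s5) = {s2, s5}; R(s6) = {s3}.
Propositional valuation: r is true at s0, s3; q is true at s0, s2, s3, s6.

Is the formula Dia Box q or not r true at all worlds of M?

Let φ = Dia Box q or not r. Evaluate φ at each world:
  s0 (successors {s4, s6}): φ is true.
  s1 (successors {s0, s1, s2}): φ is true.
  s2 (successors {s2, s3}): φ is true.
  s3 (successors {s0, s3}): φ is true.
  s4 (successors ∅): φ is true.
  s5 (successors {s2, s5}): φ is true.
  s6 (successors {s3}): φ is true.
For instance, at s2:
  At s2: Dia Box q is true, not r is true, so Dia Box q or not r is true.
    At s2: Dia Box q requires Box q at some successor in {s2, s3}.
      Box q holds at s2, so Dia Box q is true at s2.

Yes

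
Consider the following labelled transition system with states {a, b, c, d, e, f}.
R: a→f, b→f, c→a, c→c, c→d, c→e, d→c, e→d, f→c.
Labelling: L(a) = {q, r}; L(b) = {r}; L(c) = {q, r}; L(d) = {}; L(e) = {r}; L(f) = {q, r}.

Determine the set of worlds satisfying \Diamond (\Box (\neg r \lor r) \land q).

Let φ = \Diamond (\Box (\neg r \lor r) \land q). Evaluate φ at each world:
  a (successors {f}): φ is true.
  b (successors {f}): φ is true.
  c (successors {a, c, d, e}): φ is true.
  d (successors {c}): φ is true.
  e (successors {d}): φ is false.
  f (successors {c}): φ is true.
For instance, at a:
  At a: \Diamond (\Box (\neg r \lor r) \land q) requires \Box (\neg r \lor r) \land q at some successor in {f}.
    \Box (\neg r \lor r) \land q holds at f, so \Diamond (\Box (\neg r \lor r) \land q) is true at a.
      At f: \Box (\neg r \lor r) is true, q is true, so \Box (\neg r \lor r) \land q is true.
Satisfying worlds: {a, b, c, d, f}

a, b, c, d, f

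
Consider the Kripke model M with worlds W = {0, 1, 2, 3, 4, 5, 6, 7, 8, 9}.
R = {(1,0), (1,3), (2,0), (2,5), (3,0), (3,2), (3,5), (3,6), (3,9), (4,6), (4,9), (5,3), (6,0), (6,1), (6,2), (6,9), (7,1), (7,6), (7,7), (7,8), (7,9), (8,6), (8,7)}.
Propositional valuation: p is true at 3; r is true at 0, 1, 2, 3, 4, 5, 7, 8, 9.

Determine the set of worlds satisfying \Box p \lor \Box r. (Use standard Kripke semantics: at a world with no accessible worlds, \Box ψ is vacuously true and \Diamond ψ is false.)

0, 1, 2, 5, 6, 9

Recall that \Box ψ holds at a world iff ψ holds at every accessible world, and \Diamond ψ holds iff ψ holds at some accessible world.
Let φ = \Box p \lor \Box r. Evaluate φ at each world:
  0 (successors ∅): φ is true.
  1 (successors {0, 3}): φ is true.
  2 (successors {0, 5}): φ is true.
  3 (successors {0, 2, 5, 6, 9}): φ is false.
  4 (successors {6, 9}): φ is false.
  5 (successors {3}): φ is true.
  6 (successors {0, 1, 2, 9}): φ is true.
  7 (successors {1, 6, 7, 8, 9}): φ is false.
  8 (successors {6, 7}): φ is false.
  9 (successors ∅): φ is true.
For instance, at 6:
  At 6: \Box p is false, \Box r is true, so \Box p \lor \Box r is true.
    At 6: \Box p requires p at every successor {0, 1, 2, 9}.
      p fails at 0, so \Box p is false at 6.
    At 6: \Box r requires r at every successor {0, 1, 2, 9}.
      At 0: r is true.
      At 1: r is true.
      At 2: r is true.
      At 9: r is true.
    So \Box r is true at 6.
Satisfying worlds: {0, 1, 2, 5, 6, 9}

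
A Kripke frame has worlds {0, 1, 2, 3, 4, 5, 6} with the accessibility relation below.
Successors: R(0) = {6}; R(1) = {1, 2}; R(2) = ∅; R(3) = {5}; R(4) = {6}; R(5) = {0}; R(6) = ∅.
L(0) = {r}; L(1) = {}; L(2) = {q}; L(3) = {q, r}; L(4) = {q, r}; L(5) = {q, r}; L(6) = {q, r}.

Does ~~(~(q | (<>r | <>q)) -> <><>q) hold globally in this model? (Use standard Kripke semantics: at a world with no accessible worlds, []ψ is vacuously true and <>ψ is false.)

Yes

Let φ = ~~(~(q | (<>r | <>q)) -> <><>q). Evaluate φ at each world:
  0 (successors {6}): φ is true.
  1 (successors {1, 2}): φ is true.
  2 (successors ∅): φ is true.
  3 (successors {5}): φ is true.
  4 (successors {6}): φ is true.
  5 (successors {0}): φ is true.
  6 (successors ∅): φ is true.
For instance, at 5:
  At 5: ~(~(q | (<>r | <>q)) -> <><>q) is false, so ~~(~(q | (<>r | <>q)) -> <><>q) is true.
    At 5: ~(q | (<>r | <>q)) -> <><>q is true, so ~(~(q | (<>r | <>q)) -> <><>q) is false.
      At 5: ~(q | (<>r | <>q)) is false, <><>q is true, so ~(q | (<>r | <>q)) -> <><>q is true.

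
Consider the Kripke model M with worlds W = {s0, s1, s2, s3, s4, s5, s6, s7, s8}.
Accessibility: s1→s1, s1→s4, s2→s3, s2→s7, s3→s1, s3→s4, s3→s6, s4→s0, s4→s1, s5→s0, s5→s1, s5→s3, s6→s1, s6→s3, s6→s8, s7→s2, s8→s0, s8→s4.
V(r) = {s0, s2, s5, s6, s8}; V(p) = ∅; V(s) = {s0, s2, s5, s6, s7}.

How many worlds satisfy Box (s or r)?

2

Recall that Box ψ holds at a world iff ψ holds at every accessible world, and Dia ψ holds iff ψ holds at some accessible world.
Let φ = Box (s or r). Evaluate φ at each world:
  s0 (successors ∅): φ is true.
  s1 (successors {s1, s4}): φ is false.
  s2 (successors {s3, s7}): φ is false.
  s3 (successors {s1, s4, s6}): φ is false.
  s4 (successors {s0, s1}): φ is false.
  s5 (successors {s0, s1, s3}): φ is false.
  s6 (successors {s1, s3, s8}): φ is false.
  s7 (successors {s2}): φ is true.
  s8 (successors {s0, s4}): φ is false.
For instance, at s5:
  At s5: Box (s or r) requires s or r at every successor {s0, s1, s3}.
    s or r fails at s1, so Box (s or r) is false at s5.
Satisfying worlds: {s0, s7}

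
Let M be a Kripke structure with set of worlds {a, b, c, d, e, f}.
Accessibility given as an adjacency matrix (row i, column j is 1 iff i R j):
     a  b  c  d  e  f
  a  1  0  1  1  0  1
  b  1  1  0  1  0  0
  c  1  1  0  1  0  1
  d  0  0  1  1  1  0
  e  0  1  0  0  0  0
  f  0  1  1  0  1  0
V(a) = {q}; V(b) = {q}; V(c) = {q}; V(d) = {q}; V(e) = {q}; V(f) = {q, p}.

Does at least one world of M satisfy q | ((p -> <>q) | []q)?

Yes

Let φ = q | ((p -> <>q) | []q). Evaluate φ at each world:
  a (successors {a, c, d, f}): φ is true.
  b (successors {a, b, d}): φ is true.
  c (successors {a, b, d, f}): φ is true.
  d (successors {c, d, e}): φ is true.
  e (successors {b}): φ is true.
  f (successors {b, c, e}): φ is true.
Detail at a (witness):
  At a: q is true, (p -> <>q) | []q is true, so q | ((p -> <>q) | []q) is true.
    At a: p -> <>q is true, []q is true, so (p -> <>q) | []q is true.
      At a: p is false, <>q is true, so p -> <>q is true.
      At a: []q requires q at every successor {a, c, d, f}.
        At a: q is true.
        At c: q is true.
        At d: q is true.
        At f: q is true.
      So []q is true at a.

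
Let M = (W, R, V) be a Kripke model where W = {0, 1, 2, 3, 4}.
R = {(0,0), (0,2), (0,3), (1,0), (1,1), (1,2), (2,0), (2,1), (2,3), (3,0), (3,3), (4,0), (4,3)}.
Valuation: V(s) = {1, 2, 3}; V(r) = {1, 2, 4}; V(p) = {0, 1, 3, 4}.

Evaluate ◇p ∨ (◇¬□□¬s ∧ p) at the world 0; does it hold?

Yes

At 0: ◇p is true, ◇¬□□¬s ∧ p is true, so ◇p ∨ (◇¬□□¬s ∧ p) is true.
  At 0: ◇p requires p at some successor in {0, 2, 3}.
    p holds at 0, so ◇p is true at 0.
  At 0: ◇¬□□¬s is true, p is true, so ◇¬□□¬s ∧ p is true.
    At 0: ◇¬□□¬s requires ¬□□¬s at some successor in {0, 2, 3}.
      ¬□□¬s holds at 0, so ◇¬□□¬s is true at 0.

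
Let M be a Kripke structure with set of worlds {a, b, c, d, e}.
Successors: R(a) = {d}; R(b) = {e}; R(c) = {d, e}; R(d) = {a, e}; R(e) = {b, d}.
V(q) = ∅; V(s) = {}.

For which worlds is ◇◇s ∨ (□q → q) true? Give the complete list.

Let φ = ◇◇s ∨ (□q → q). Evaluate φ at each world:
  a (successors {d}): φ is true.
  b (successors {e}): φ is true.
  c (successors {d, e}): φ is true.
  d (successors {a, e}): φ is true.
  e (successors {b, d}): φ is true.
For instance, at b:
  At b: ◇◇s is false, □q → q is true, so ◇◇s ∨ (□q → q) is true.
    At b: ◇◇s requires ◇s at some successor in {e}.
      At e: ◇s is false.
    So ◇◇s is false at b.
    At b: □q is false, q is false, so □q → q is true.
      At b: □q requires q at every successor {e}.
        q fails at e, so □q is false at b.
Satisfying worlds: {a, b, c, d, e}

a, b, c, d, e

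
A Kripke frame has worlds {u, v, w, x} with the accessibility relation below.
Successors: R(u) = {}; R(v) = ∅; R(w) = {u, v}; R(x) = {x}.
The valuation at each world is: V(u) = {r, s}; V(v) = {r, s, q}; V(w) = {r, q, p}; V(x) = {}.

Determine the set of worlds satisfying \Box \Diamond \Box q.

Let φ = \Box \Diamond \Box q. Evaluate φ at each world:
  u (successors ∅): φ is true.
  v (successors ∅): φ is true.
  w (successors {u, v}): φ is false.
  x (successors {x}): φ is false.
For instance, at w:
  At w: \Box \Diamond \Box q requires \Diamond \Box q at every successor {u, v}.
    \Diamond \Box q fails at u, so \Box \Diamond \Box q is false at w.
      At u: no accessible worlds, so \Diamond \Box q is false.
Satisfying worlds: {u, v}

u, v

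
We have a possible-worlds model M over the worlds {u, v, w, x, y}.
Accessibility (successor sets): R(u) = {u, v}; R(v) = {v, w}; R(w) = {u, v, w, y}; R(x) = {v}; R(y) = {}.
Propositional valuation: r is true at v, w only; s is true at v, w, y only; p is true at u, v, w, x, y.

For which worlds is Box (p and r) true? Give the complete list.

Let φ = Box (p and r). Evaluate φ at each world:
  u (successors {u, v}): φ is false.
  v (successors {v, w}): φ is true.
  w (successors {u, v, w, y}): φ is false.
  x (successors {v}): φ is true.
  y (successors ∅): φ is true.
For instance, at w:
  At w: Box (p and r) requires p and r at every successor {u, v, w, y}.
    p and r fails at u, so Box (p and r) is false at w.
Satisfying worlds: {v, x, y}

v, x, y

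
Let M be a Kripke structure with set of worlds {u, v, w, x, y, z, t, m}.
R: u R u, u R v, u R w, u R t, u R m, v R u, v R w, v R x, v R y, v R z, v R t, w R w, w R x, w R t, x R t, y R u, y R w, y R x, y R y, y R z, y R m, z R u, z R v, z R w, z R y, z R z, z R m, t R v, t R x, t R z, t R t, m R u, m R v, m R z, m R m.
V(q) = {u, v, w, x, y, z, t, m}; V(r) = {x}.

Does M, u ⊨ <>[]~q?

No

Recall that []ψ holds at a world iff ψ holds at every accessible world, and <>ψ holds iff ψ holds at some accessible world.
At u: <>[]~q requires []~q at some successor in {u, v, w, t, m}.
  At u: []~q is false.
  At v: []~q is false.
  At w: []~q is false.
  At t: []~q is false.
  At m: []~q is false.
So <>[]~q is false at u.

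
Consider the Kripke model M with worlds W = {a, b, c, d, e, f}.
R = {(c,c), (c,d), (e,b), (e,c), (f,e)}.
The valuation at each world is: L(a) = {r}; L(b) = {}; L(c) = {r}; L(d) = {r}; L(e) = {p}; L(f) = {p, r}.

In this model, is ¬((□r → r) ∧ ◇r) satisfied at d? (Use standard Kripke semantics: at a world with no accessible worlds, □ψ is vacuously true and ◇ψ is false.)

Yes

At d: (□r → r) ∧ ◇r is false, so ¬((□r → r) ∧ ◇r) is true.
  At d: □r → r is true, ◇r is false, so (□r → r) ∧ ◇r is false.
    At d: □r is true, r is true, so □r → r is true.
      At d: no accessible worlds, so □r holds vacuously.
    At d: no accessible worlds, so ◇r is false.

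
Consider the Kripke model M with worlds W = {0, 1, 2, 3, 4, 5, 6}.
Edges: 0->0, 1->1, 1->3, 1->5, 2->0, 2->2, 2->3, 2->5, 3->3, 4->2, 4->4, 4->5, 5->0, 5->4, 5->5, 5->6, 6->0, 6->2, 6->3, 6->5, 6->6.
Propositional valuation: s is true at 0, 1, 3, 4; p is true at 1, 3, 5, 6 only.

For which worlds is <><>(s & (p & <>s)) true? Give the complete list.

1, 2, 3, 4, 5, 6

Let φ = <><>(s & (p & <>s)). Evaluate φ at each world:
  0 (successors {0}): φ is false.
  1 (successors {1, 3, 5}): φ is true.
  2 (successors {0, 2, 3, 5}): φ is true.
  3 (successors {3}): φ is true.
  4 (successors {2, 4, 5}): φ is true.
  5 (successors {0, 4, 5, 6}): φ is true.
  6 (successors {0, 2, 3, 5, 6}): φ is true.
For instance, at 6:
  At 6: <><>(s & (p & <>s)) requires <>(s & (p & <>s)) at some successor in {0, 2, 3, 5, 6}.
    <>(s & (p & <>s)) holds at 2, so <><>(s & (p & <>s)) is true at 6.
      At 2: <>(s & (p & <>s)) requires s & (p & <>s) at some successor in {0, 2, 3, 5}.
        s & (p & <>s) holds at 3, so <>(s & (p & <>s)) is true at 2.
Satisfying worlds: {1, 2, 3, 4, 5, 6}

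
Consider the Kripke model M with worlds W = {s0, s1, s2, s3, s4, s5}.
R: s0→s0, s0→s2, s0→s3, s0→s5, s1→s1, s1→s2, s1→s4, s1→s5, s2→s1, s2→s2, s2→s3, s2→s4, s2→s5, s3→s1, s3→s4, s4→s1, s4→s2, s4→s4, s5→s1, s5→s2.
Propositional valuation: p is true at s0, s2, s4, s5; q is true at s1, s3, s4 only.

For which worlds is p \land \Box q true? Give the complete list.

Let φ = p \land \Box q. Evaluate φ at each world:
  s0 (successors {s0, s2, s3, s5}): φ is false.
  s1 (successors {s1, s2, s4, s5}): φ is false.
  s2 (successors {s1, s2, s3, s4, s5}): φ is false.
  s3 (successors {s1, s4}): φ is false.
  s4 (successors {s1, s2, s4}): φ is false.
  s5 (successors {s1, s2}): φ is false.
For instance, at s3:
  At s3: p is false, \Box q is true, so p \land \Box q is false.
    At s3: \Box q requires q at every successor {s1, s4}.
      At s1: q is true.
      At s4: q is true.
    So \Box q is true at s3.
Satisfying worlds: none.

none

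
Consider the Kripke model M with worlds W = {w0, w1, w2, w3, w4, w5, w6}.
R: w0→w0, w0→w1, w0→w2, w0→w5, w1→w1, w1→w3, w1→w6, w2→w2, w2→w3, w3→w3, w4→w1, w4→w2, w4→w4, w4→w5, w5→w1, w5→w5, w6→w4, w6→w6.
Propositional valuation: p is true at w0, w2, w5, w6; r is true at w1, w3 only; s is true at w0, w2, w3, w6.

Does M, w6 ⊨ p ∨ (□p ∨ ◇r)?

At w6: p is true, □p ∨ ◇r is false, so p ∨ (□p ∨ ◇r) is true.
  At w6: □p is false, ◇r is false, so □p ∨ ◇r is false.
    At w6: □p requires p at every successor {w4, w6}.
      p fails at w4, so □p is false at w6.
    At w6: ◇r requires r at some successor in {w4, w6}.
      At w4: r is false.
      At w6: r is false.
    So ◇r is false at w6.

Yes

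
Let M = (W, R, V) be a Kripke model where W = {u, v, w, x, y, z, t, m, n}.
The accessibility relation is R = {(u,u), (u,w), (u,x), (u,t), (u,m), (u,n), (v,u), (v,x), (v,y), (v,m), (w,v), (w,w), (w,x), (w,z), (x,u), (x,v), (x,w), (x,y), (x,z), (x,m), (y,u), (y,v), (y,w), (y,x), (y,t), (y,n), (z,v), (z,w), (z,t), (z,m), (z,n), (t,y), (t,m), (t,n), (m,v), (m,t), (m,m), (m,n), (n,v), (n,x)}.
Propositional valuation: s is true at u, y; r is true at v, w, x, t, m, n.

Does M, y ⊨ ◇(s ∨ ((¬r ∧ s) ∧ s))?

Yes

At y: ◇(s ∨ ((¬r ∧ s) ∧ s)) requires s ∨ ((¬r ∧ s) ∧ s) at some successor in {u, v, w, x, t, n}.
  s ∨ ((¬r ∧ s) ∧ s) holds at u, so ◇(s ∨ ((¬r ∧ s) ∧ s)) is true at y.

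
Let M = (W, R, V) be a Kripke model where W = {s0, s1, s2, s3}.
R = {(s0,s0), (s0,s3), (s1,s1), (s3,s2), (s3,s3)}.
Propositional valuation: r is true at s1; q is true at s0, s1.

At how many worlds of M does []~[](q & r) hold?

2

Let φ = []~[](q & r). Evaluate φ at each world:
  s0 (successors {s0, s3}): φ is true.
  s1 (successors {s1}): φ is false.
  s2 (successors ∅): φ is true.
  s3 (successors {s2, s3}): φ is false.
For instance, at s3:
  At s3: []~[](q & r) requires ~[](q & r) at every successor {s2, s3}.
    ~[](q & r) fails at s2, so []~[](q & r) is false at s3.
      At s2: [](q & r) is true, so ~[](q & r) is false.
Satisfying worlds: {s0, s2}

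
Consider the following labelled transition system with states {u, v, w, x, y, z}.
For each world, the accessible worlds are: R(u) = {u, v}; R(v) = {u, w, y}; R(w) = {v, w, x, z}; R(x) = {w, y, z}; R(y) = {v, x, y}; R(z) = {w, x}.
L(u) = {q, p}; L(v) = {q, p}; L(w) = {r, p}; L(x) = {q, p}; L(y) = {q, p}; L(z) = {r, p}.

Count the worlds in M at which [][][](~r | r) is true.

Let φ = [][][](~r | r). Evaluate φ at each world:
  u (successors {u, v}): φ is true.
  v (successors {u, w, y}): φ is true.
  w (successors {v, w, x, z}): φ is true.
  x (successors {w, y, z}): φ is true.
  y (successors {v, x, y}): φ is true.
  z (successors {w, x}): φ is true.
For instance, at u:
  At u: [][][](~r | r) requires [][](~r | r) at every successor {u, v}.
      At u: [][](~r | r) requires [](~r | r) at every successor {u, v}.
        At u: [](~r | r) is true.
        At v: [](~r | r) is true.
      So [][](~r | r) is true at u.
      At v: [][](~r | r) requires [](~r | r) at every successor {u, w, y}.
        At u: [](~r | r) is true.
        At w: [](~r | r) is true.
        At y: [](~r | r) is true.
      So [][](~r | r) is true at v.
  So [][][](~r | r) is true at u.
Satisfying worlds: {u, v, w, x, y, z}

6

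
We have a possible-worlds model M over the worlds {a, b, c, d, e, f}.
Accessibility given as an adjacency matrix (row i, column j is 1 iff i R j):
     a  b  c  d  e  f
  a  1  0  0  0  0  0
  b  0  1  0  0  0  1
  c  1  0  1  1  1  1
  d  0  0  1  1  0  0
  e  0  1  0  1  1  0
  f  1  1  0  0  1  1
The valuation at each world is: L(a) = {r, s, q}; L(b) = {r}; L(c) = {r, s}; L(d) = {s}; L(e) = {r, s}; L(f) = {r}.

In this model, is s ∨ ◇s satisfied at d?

Yes

At d: s is true, ◇s is true, so s ∨ ◇s is true.
  At d: ◇s requires s at some successor in {c, d}.
    s holds at c, so ◇s is true at d.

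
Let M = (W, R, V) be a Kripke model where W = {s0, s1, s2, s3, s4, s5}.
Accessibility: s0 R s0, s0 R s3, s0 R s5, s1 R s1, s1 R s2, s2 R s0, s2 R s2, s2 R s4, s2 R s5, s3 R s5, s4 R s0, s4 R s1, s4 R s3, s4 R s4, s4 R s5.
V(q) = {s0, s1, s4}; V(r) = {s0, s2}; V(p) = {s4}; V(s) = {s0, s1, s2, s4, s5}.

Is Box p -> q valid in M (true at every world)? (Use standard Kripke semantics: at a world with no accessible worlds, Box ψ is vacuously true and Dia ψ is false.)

No

Recall that Box ψ holds at a world iff ψ holds at every accessible world, and Dia ψ holds iff ψ holds at some accessible world.
Let φ = Box p -> q. Evaluate φ at each world:
  s0 (successors {s0, s3, s5}): φ is true.
  s1 (successors {s1, s2}): φ is true.
  s2 (successors {s0, s2, s4, s5}): φ is true.
  s3 (successors {s5}): φ is true.
  s4 (successors {s0, s1, s3, s4, s5}): φ is true.
  s5 (successors ∅): φ is false.
Detail at s5 (counterexample):
  At s5: Box p is true, q is false, so Box p -> q is false.
    At s5: no accessible worlds, so Box p holds vacuously.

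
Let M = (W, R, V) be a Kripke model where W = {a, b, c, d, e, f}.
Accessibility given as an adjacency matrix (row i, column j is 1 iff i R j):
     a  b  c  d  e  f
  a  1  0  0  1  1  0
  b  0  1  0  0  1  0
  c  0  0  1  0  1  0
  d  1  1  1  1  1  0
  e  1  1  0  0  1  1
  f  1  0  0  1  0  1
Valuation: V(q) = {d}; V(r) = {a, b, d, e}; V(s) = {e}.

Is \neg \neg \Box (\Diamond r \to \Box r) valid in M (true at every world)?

No

Let φ = \neg \neg \Box (\Diamond r \to \Box r). Evaluate φ at each world:
  a (successors {a, d, e}): φ is false.
  b (successors {b, e}): φ is false.
  c (successors {c, e}): φ is false.
  d (successors {a, b, c, d, e}): φ is false.
  e (successors {a, b, e, f}): φ is false.
  f (successors {a, d, f}): φ is false.
Detail at a (counterexample):
  At a: \neg \Box (\Diamond r \to \Box r) is true, so \neg \neg \Box (\Diamond r \to \Box r) is false.
    At a: \Box (\Diamond r \to \Box r) is false, so \neg \Box (\Diamond r \to \Box r) is true.
      At a: \Box (\Diamond r \to \Box r) requires \Diamond r \to \Box r at every successor {a, d, e}.
        \Diamond r \to \Box r fails at d, so \Box (\Diamond r \to \Box r) is false at a.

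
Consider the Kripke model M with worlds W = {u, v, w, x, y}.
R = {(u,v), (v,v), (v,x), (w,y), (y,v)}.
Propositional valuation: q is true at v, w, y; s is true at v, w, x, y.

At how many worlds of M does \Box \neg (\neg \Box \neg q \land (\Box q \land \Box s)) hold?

4

Let φ = \Box \neg (\neg \Box \neg q \land (\Box q \land \Box s)). Evaluate φ at each world:
  u (successors {v}): φ is true.
  v (successors {v, x}): φ is true.
  w (successors {y}): φ is false.
  x (successors ∅): φ is true.
  y (successors {v}): φ is true.
For instance, at y:
  At y: \Box \neg (\neg \Box \neg q \land (\Box q \land \Box s)) requires \neg (\neg \Box \neg q \land (\Box q \land \Box s)) at every successor {v}.
      At v: \neg \Box \neg q \land (\Box q \land \Box s) is false, so \neg (\neg \Box \neg q \land (\Box q \land \Box s)) is true.
  So \Box \neg (\neg \Box \neg q \land (\Box q \land \Box s)) is true at y.
Satisfying worlds: {u, v, x, y}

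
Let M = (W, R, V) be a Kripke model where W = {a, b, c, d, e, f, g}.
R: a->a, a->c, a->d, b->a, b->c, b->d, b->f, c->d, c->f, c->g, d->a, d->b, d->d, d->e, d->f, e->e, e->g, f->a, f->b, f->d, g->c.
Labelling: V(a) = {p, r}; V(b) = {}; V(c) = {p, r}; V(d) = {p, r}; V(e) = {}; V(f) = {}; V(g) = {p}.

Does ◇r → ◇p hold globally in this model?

Let φ = ◇r → ◇p. Evaluate φ at each world:
  a (successors {a, c, d}): φ is true.
  b (successors {a, c, d, f}): φ is true.
  c (successors {d, f, g}): φ is true.
  d (successors {a, b, d, e, f}): φ is true.
  e (successors {e, g}): φ is true.
  f (successors {a, b, d}): φ is true.
  g (successors {c}): φ is true.
For instance, at a:
  At a: ◇r is true, ◇p is true, so ◇r → ◇p is true.
    At a: ◇r requires r at some successor in {a, c, d}.
      r holds at a, so ◇r is true at a.
    At a: ◇p requires p at some successor in {a, c, d}.
      p holds at a, so ◇p is true at a.

Yes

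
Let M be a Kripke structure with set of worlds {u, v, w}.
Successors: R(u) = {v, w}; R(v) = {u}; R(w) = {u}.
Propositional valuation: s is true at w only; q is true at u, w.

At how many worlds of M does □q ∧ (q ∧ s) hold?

Recall that □ψ holds at a world iff ψ holds at every accessible world, and ◇ψ holds iff ψ holds at some accessible world.
Let φ = □q ∧ (q ∧ s). Evaluate φ at each world:
  u (successors {v, w}): φ is false.
  v (successors {u}): φ is false.
  w (successors {u}): φ is true.
For instance, at v:
  At v: □q is true, q ∧ s is false, so □q ∧ (q ∧ s) is false.
    At v: □q requires q at every successor {u}.
      At u: q is true.
    So □q is true at v.
Satisfying worlds: {w}

1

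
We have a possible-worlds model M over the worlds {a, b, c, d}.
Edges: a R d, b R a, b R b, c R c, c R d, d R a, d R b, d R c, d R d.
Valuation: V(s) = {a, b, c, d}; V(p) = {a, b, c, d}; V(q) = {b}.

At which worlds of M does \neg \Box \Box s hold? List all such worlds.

Let φ = \neg \Box \Box s. Evaluate φ at each world:
  a (successors {d}): φ is false.
  b (successors {a, b}): φ is false.
  c (successors {c, d}): φ is false.
  d (successors {a, b, c, d}): φ is false.
For instance, at c:
  At c: \Box \Box s is true, so \neg \Box \Box s is false.
    At c: \Box \Box s requires \Box s at every successor {c, d}.
      At c: \Box s is true.
      At d: \Box s is true.
    So \Box \Box s is true at c.
Satisfying worlds: none.

none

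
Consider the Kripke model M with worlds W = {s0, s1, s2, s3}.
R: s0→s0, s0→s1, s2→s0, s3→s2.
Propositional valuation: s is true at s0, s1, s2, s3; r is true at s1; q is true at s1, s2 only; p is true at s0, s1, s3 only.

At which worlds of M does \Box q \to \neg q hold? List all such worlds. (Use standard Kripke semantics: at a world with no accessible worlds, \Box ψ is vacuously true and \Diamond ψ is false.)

Let φ = \Box q \to \neg q. Evaluate φ at each world:
  s0 (successors {s0, s1}): φ is true.
  s1 (successors ∅): φ is false.
  s2 (successors {s0}): φ is true.
  s3 (successors {s2}): φ is true.
For instance, at s2:
  At s2: \Box q is false, \neg q is false, so \Box q \to \neg q is true.
    At s2: \Box q requires q at every successor {s0}.
      q fails at s0, so \Box q is false at s2.
Satisfying worlds: {s0, s2, s3}

s0, s2, s3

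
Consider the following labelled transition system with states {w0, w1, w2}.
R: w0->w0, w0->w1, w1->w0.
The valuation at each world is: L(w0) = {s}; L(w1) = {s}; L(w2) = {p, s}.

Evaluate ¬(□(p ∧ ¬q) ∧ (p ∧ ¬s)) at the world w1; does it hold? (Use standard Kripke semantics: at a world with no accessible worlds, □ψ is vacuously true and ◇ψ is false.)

Recall that □ψ holds at a world iff ψ holds at every accessible world, and ◇ψ holds iff ψ holds at some accessible world.
At w1: □(p ∧ ¬q) ∧ (p ∧ ¬s) is false, so ¬(□(p ∧ ¬q) ∧ (p ∧ ¬s)) is true.
  At w1: □(p ∧ ¬q) is false, p ∧ ¬s is false, so □(p ∧ ¬q) ∧ (p ∧ ¬s) is false.
    At w1: □(p ∧ ¬q) requires p ∧ ¬q at every successor {w0}.
      p ∧ ¬q fails at w0, so □(p ∧ ¬q) is false at w1.

Yes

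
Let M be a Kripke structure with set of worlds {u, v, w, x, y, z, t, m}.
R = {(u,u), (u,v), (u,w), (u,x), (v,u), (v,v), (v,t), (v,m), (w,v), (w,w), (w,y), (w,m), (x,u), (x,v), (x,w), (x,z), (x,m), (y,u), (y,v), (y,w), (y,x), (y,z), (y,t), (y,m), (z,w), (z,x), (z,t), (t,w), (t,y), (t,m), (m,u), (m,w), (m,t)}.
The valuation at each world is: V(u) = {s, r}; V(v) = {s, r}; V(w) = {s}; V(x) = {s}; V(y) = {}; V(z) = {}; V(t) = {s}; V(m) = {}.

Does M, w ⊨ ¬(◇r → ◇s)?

No

At w: ◇r → ◇s is true, so ¬(◇r → ◇s) is false.
  At w: ◇r is true, ◇s is true, so ◇r → ◇s is true.
    At w: ◇r requires r at some successor in {v, w, y, m}.
      r holds at v, so ◇r is true at w.
    At w: ◇s requires s at some successor in {v, w, y, m}.
      s holds at v, so ◇s is true at w.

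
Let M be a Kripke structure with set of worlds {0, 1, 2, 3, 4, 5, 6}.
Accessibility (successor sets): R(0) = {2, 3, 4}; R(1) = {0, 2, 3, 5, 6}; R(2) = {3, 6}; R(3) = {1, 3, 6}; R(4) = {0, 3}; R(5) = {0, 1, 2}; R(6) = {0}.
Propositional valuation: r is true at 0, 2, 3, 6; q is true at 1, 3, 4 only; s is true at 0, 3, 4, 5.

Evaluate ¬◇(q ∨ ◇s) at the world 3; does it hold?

At 3: ◇(q ∨ ◇s) is true, so ¬◇(q ∨ ◇s) is false.
  At 3: ◇(q ∨ ◇s) requires q ∨ ◇s at some successor in {1, 3, 6}.
    q ∨ ◇s holds at 1, so ◇(q ∨ ◇s) is true at 3.
      At 1: q is true, ◇s is true, so q ∨ ◇s is true.

No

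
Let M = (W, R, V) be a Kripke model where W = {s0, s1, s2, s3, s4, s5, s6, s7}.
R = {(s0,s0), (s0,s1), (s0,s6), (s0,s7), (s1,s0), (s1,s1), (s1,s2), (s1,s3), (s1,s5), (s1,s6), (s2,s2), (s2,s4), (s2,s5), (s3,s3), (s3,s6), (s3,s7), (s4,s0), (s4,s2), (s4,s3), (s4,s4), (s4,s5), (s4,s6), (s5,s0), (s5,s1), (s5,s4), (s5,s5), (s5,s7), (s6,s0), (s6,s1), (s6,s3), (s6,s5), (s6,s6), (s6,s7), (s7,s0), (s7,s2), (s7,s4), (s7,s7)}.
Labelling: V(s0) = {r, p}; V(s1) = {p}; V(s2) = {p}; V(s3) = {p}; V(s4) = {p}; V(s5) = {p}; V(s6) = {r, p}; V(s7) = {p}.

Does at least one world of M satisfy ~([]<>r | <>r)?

Yes

Let φ = ~([]<>r | <>r). Evaluate φ at each world:
  s0 (successors {s0, s1, s6, s7}): φ is false.
  s1 (successors {s0, s1, s2, s3, s5, s6}): φ is false.
  s2 (successors {s2, s4, s5}): φ is true.
  s3 (successors {s3, s6, s7}): φ is false.
  s4 (successors {s0, s2, s3, s4, s5, s6}): φ is false.
  s5 (successors {s0, s1, s4, s5, s7}): φ is false.
  s6 (successors {s0, s1, s3, s5, s6, s7}): φ is false.
  s7 (successors {s0, s2, s4, s7}): φ is false.
Detail at s2 (witness):
  At s2: []<>r | <>r is false, so ~([]<>r | <>r) is true.
    At s2: []<>r is false, <>r is false, so []<>r | <>r is false.
      At s2: []<>r requires <>r at every successor {s2, s4, s5}.
        <>r fails at s2, so []<>r is false at s2.
      At s2: <>r requires r at some successor in {s2, s4, s5}.
        At s2: r is false.
        At s4: r is false.
        At s5: r is false.
      So <>r is false at s2.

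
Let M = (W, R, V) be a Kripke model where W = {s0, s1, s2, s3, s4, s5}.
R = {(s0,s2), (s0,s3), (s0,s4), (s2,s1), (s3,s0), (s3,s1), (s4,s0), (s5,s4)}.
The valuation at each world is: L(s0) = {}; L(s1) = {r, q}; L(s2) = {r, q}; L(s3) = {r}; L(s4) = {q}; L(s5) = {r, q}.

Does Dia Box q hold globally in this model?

No

Let φ = Dia Box q. Evaluate φ at each world:
  s0 (successors {s2, s3, s4}): φ is true.
  s1 (successors ∅): φ is false.
  s2 (successors {s1}): φ is true.
  s3 (successors {s0, s1}): φ is true.
  s4 (successors {s0}): φ is false.
  s5 (successors {s4}): φ is false.
Detail at s1 (counterexample):
  At s1: no accessible worlds, so Dia Box q is false.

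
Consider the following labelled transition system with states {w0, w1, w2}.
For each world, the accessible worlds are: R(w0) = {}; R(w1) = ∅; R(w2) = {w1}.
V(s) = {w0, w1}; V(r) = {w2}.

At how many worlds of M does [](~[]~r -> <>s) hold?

3

Let φ = [](~[]~r -> <>s). Evaluate φ at each world:
  w0 (successors ∅): φ is true.
  w1 (successors ∅): φ is true.
  w2 (successors {w1}): φ is true.
For instance, at w2:
  At w2: [](~[]~r -> <>s) requires ~[]~r -> <>s at every successor {w1}.
      At w1: ~[]~r is false, <>s is false, so ~[]~r -> <>s is true.
  So [](~[]~r -> <>s) is true at w2.
Satisfying worlds: {w0, w1, w2}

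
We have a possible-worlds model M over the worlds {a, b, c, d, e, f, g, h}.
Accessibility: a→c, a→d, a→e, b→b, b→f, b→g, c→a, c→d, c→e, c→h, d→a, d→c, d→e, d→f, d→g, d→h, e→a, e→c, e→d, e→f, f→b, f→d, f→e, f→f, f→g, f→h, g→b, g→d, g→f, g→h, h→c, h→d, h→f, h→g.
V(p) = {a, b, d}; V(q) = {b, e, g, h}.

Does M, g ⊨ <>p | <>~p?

Yes

At g: <>p is true, <>~p is true, so <>p | <>~p is true.
  At g: <>p requires p at some successor in {b, d, f, h}.
    p holds at b, so <>p is true at g.
  At g: <>~p requires ~p at some successor in {b, d, f, h}.
    ~p holds at f, so <>~p is true at g.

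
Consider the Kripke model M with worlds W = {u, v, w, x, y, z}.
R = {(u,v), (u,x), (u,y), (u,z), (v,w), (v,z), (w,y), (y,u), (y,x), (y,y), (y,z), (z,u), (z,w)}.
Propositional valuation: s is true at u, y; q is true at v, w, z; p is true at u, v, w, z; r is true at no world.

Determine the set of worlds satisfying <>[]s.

u, v, y, z

Recall that []ψ holds at a world iff ψ holds at every accessible world, and <>ψ holds iff ψ holds at some accessible world.
Let φ = <>[]s. Evaluate φ at each world:
  u (successors {v, x, y, z}): φ is true.
  v (successors {w, z}): φ is true.
  w (successors {y}): φ is false.
  x (successors ∅): φ is false.
  y (successors {u, x, y, z}): φ is true.
  z (successors {u, w}): φ is true.
For instance, at v:
  At v: <>[]s requires []s at some successor in {w, z}.
    []s holds at w, so <>[]s is true at v.
      At w: []s requires s at every successor {y}.
        At y: s is true.
      So []s is true at w.
Satisfying worlds: {u, v, y, z}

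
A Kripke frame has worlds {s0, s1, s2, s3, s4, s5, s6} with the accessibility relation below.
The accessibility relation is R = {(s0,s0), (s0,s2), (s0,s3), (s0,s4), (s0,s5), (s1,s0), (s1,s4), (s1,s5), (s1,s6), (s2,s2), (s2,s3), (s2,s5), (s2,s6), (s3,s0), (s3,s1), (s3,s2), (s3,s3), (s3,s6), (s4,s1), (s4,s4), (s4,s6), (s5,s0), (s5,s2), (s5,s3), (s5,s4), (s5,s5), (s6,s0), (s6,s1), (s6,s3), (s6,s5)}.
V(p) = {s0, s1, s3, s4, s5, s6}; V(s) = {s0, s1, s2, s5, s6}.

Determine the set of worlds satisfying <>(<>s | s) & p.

Let φ = <>(<>s | s) & p. Evaluate φ at each world:
  s0 (successors {s0, s2, s3, s4, s5}): φ is true.
  s1 (successors {s0, s4, s5, s6}): φ is true.
  s2 (successors {s2, s3, s5, s6}): φ is false.
  s3 (successors {s0, s1, s2, s3, s6}): φ is true.
  s4 (successors {s1, s4, s6}): φ is true.
  s5 (successors {s0, s2, s3, s4, s5}): φ is true.
  s6 (successors {s0, s1, s3, s5}): φ is true.
For instance, at s2:
  At s2: <>(<>s | s) is true, p is false, so <>(<>s | s) & p is false.
    At s2: <>(<>s | s) requires <>s | s at some successor in {s2, s3, s5, s6}.
      <>s | s holds at s2, so <>(<>s | s) is true at s2.
Satisfying worlds: {s0, s1, s3, s4, s5, s6}

s0, s1, s3, s4, s5, s6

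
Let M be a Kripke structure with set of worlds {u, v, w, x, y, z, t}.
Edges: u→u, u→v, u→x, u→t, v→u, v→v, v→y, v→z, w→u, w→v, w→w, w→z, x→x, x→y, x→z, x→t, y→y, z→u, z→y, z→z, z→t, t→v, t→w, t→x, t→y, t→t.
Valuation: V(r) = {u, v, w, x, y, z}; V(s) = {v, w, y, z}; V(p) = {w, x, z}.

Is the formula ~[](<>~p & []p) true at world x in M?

Recall that []ψ holds at a world iff ψ holds at every accessible world, and <>ψ holds iff ψ holds at some accessible world.
At x: [](<>~p & []p) is false, so ~[](<>~p & []p) is true.
  At x: [](<>~p & []p) requires <>~p & []p at every successor {x, y, z, t}.
    <>~p & []p fails at x, so [](<>~p & []p) is false at x.
      At x: <>~p is true, []p is false, so <>~p & []p is false.

Yes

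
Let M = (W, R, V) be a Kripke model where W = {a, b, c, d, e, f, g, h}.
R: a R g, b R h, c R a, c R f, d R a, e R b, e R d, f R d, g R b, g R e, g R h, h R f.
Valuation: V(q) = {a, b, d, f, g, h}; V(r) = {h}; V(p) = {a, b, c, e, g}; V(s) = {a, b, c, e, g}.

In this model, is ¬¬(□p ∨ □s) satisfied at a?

Yes

At a: ¬(□p ∨ □s) is false, so ¬¬(□p ∨ □s) is true.
  At a: □p ∨ □s is true, so ¬(□p ∨ □s) is false.
    At a: □p is true, □s is true, so □p ∨ □s is true.
      At a: □p requires p at every successor {g}.
        At g: p is true.
      So □p is true at a.
      At a: □s requires s at every successor {g}.
        At g: s is true.
      So □s is true at a.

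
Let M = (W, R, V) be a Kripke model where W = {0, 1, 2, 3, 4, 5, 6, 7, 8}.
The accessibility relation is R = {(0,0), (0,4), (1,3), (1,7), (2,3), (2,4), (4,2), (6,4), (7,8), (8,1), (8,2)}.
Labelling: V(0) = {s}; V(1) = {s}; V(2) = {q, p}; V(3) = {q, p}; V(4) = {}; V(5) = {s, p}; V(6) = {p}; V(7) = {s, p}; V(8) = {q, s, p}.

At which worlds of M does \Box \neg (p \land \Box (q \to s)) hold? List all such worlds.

Let φ = \Box \neg (p \land \Box (q \to s)). Evaluate φ at each world:
  0 (successors {0, 4}): φ is true.
  1 (successors {3, 7}): φ is false.
  2 (successors {3, 4}): φ is false.
  3 (successors ∅): φ is true.
  4 (successors {2}): φ is true.
  5 (successors ∅): φ is true.
  6 (successors {4}): φ is true.
  7 (successors {8}): φ is true.
  8 (successors {1, 2}): φ is true.
For instance, at 2:
  At 2: \Box \neg (p \land \Box (q \to s)) requires \neg (p \land \Box (q \to s)) at every successor {3, 4}.
    \neg (p \land \Box (q \to s)) fails at 3, so \Box \neg (p \land \Box (q \to s)) is false at 2.
      At 3: p \land \Box (q \to s) is true, so \neg (p \land \Box (q \to s)) is false.
Satisfying worlds: {0, 3, 4, 5, 6, 7, 8}

0, 3, 4, 5, 6, 7, 8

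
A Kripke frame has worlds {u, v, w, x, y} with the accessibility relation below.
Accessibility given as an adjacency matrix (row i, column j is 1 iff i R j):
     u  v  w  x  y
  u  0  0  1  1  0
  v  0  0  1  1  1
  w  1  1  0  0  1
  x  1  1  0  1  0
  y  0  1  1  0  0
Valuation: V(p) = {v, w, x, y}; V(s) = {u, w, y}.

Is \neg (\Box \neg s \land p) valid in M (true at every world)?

Yes

Let φ = \neg (\Box \neg s \land p). Evaluate φ at each world:
  u (successors {w, x}): φ is true.
  v (successors {w, x, y}): φ is true.
  w (successors {u, v, y}): φ is true.
  x (successors {u, v, x}): φ is true.
  y (successors {v, w}): φ is true.
For instance, at u:
  At u: \Box \neg s \land p is false, so \neg (\Box \neg s \land p) is true.
    At u: \Box \neg s is false, p is false, so \Box \neg s \land p is false.
      At u: \Box \neg s requires \neg s at every successor {w, x}.
        \neg s fails at w, so \Box \neg s is false at u.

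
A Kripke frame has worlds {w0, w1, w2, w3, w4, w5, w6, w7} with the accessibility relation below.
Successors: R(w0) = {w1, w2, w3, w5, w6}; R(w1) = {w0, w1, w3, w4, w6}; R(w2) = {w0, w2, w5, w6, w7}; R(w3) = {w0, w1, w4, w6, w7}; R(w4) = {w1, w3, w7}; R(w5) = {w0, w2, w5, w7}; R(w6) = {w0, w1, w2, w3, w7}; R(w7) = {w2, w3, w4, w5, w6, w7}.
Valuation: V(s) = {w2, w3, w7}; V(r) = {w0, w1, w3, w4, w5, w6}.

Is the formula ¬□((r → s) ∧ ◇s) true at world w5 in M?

Yes

At w5: □((r → s) ∧ ◇s) is false, so ¬□((r → s) ∧ ◇s) is true.
  At w5: □((r → s) ∧ ◇s) requires (r → s) ∧ ◇s at every successor {w0, w2, w5, w7}.
    (r → s) ∧ ◇s fails at w0, so □((r → s) ∧ ◇s) is false at w5.
      At w0: r → s is false, ◇s is true, so (r → s) ∧ ◇s is false.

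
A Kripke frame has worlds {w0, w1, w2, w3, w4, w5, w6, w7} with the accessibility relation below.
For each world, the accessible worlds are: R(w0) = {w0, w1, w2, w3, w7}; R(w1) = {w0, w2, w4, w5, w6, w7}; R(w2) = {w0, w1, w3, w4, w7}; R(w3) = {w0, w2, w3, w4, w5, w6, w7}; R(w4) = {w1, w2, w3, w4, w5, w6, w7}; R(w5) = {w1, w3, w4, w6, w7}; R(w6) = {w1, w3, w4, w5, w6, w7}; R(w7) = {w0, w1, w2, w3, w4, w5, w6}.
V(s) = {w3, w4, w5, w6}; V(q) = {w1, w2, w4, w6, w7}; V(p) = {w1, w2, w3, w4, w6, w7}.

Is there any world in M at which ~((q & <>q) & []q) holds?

Let φ = ~((q & <>q) & []q). Evaluate φ at each world:
  w0 (successors {w0, w1, w2, w3, w7}): φ is true.
  w1 (successors {w0, w2, w4, w5, w6, w7}): φ is true.
  w2 (successors {w0, w1, w3, w4, w7}): φ is true.
  w3 (successors {w0, w2, w3, w4, w5, w6, w7}): φ is true.
  w4 (successors {w1, w2, w3, w4, w5, w6, w7}): φ is true.
  w5 (successors {w1, w3, w4, w6, w7}): φ is true.
  w6 (successors {w1, w3, w4, w5, w6, w7}): φ is true.
  w7 (successors {w0, w1, w2, w3, w4, w5, w6}): φ is true.
Detail at w0 (witness):
  At w0: (q & <>q) & []q is false, so ~((q & <>q) & []q) is true.
    At w0: q & <>q is false, []q is false, so (q & <>q) & []q is false.
      At w0: q is false, <>q is true, so q & <>q is false.
      At w0: []q requires q at every successor {w0, w1, w2, w3, w7}.
        q fails at w0, so []q is false at w0.

Yes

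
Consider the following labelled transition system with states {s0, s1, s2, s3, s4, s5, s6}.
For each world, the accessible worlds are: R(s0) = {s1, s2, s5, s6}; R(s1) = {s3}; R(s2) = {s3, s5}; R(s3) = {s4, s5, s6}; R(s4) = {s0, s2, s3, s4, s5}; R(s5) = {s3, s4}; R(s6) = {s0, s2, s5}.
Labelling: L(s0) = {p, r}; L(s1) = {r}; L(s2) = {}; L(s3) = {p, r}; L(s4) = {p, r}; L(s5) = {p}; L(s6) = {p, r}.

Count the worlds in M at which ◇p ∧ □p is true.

Let φ = ◇p ∧ □p. Evaluate φ at each world:
  s0 (successors {s1, s2, s5, s6}): φ is false.
  s1 (successors {s3}): φ is true.
  s2 (successors {s3, s5}): φ is true.
  s3 (successors {s4, s5, s6}): φ is true.
  s4 (successors {s0, s2, s3, s4, s5}): φ is false.
  s5 (successors {s3, s4}): φ is true.
  s6 (successors {s0, s2, s5}): φ is false.
For instance, at s0:
  At s0: ◇p is true, □p is false, so ◇p ∧ □p is false.
    At s0: ◇p requires p at some successor in {s1, s2, s5, s6}.
      p holds at s5, so ◇p is true at s0.
    At s0: □p requires p at every successor {s1, s2, s5, s6}.
      p fails at s1, so □p is false at s0.
Satisfying worlds: {s1, s2, s3, s5}

4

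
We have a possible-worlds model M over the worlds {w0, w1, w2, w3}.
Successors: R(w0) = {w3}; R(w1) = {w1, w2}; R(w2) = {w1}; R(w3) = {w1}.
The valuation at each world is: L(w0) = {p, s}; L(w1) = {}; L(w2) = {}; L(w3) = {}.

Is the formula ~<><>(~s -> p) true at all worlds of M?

Let φ = ~<><>(~s -> p). Evaluate φ at each world:
  w0 (successors {w3}): φ is true.
  w1 (successors {w1, w2}): φ is true.
  w2 (successors {w1}): φ is true.
  w3 (successors {w1}): φ is true.
For instance, at w1:
  At w1: <><>(~s -> p) is false, so ~<><>(~s -> p) is true.
    At w1: <><>(~s -> p) requires <>(~s -> p) at some successor in {w1, w2}.
      At w1: <>(~s -> p) is false.
      At w2: <>(~s -> p) is false.
    So <><>(~s -> p) is false at w1.

Yes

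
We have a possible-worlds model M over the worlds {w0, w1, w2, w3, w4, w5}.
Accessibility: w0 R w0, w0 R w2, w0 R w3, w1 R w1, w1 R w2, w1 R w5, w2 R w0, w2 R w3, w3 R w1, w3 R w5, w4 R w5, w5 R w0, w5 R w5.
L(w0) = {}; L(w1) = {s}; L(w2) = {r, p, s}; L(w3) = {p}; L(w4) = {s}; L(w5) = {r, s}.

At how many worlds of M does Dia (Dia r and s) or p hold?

Let φ = Dia (Dia r and s) or p. Evaluate φ at each world:
  w0 (successors {w0, w2, w3}): φ is false.
  w1 (successors {w1, w2, w5}): φ is true.
  w2 (successors {w0, w3}): φ is true.
  w3 (successors {w1, w5}): φ is true.
  w4 (successors {w5}): φ is true.
  w5 (successors {w0, w5}): φ is true.
For instance, at w0:
  At w0: Dia (Dia r and s) is false, p is false, so Dia (Dia r and s) or p is false.
    At w0: Dia (Dia r and s) requires Dia r and s at some successor in {w0, w2, w3}.
      At w0: Dia r and s is false.
      At w2: Dia r and s is false.
      At w3: Dia r and s is false.
    So Dia (Dia r and s) is false at w0.
Satisfying worlds: {w1, w2, w3, w4, w5}

5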